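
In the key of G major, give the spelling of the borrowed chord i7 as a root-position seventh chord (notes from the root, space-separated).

The root, G, is scale degree 1 — the same note in G major and G minor; only the chord quality changes. Stacking thirds in G minor on G gives G–Bb–D–F.

G Bb D F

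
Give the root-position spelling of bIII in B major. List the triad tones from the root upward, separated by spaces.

D F# A

The root of bIII is the lowered 3rd degree: D# becomes D. Building the major chord from the parallel minor on D: D–F#–A.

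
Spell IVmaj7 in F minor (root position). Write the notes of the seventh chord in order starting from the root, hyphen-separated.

The root, Bb, is scale degree 4 — the same note in F minor and F major; only the chord quality changes. In F major the chord on Bb is Bb–D–F–A.

Bb-D-F-A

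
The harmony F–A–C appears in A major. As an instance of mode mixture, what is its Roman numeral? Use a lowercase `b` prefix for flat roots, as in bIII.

F is the lowered form of scale degree 6 in A major (the diatonic degree 6 is F#). The diatonic chord on degree 6 would be F#m (vi), but F–A–C is the major chord from A minor. As a borrowed chord it is labeled bVI.

bVI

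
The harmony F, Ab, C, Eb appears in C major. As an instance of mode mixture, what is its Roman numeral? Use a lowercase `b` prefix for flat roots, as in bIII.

iv7

F is scale degree 4 in C major. The diatonic chord on degree 4 would be F (IV), but F–Ab–C–Eb is the minor-seventh chord from C minor. As a borrowed chord it is labeled iv7.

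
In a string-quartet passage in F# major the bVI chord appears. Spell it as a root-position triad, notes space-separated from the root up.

The root of bVI is the lowered 6th degree: D# becomes D. Building the major chord from the parallel minor on D: D–F#–A.

D F# A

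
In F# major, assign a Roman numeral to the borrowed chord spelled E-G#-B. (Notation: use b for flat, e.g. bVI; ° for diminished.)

bVII

In F# major scale degree 7 is E#; E is its lowered form, from F# minor. E–G#–B is a major chord — the form found in F# minor, not the diatonic vii° (E#dim). Borrowed into F# major it is written bVII.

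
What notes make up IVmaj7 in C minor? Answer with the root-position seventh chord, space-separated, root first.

F A C E

The root, F, is scale degree 4 — the same note in C minor and C major; only the chord quality changes. In C major the chord on F is F–A–C–E.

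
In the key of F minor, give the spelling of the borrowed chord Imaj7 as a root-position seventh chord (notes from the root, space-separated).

F A C E

The root, F, is scale degree 1 — the same note in F minor and F major; only the chord quality changes. Stacking thirds in F major on F gives F–A–C–E.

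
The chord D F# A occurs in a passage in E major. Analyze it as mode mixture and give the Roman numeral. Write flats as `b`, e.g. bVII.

bVII

In E major scale degree 7 is D#; D is its lowered form, from E minor. D–F#–A is a major chord — the form found in E minor, not the diatonic vii° (D#dim). Borrowed into E major it is written bVII.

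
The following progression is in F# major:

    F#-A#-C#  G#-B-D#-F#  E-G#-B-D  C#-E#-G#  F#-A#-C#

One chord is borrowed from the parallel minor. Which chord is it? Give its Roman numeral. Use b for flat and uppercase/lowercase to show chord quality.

In F# major the diatonic chords are F#, G#m, A#m, B, C#, D#m, E#dim. F#–A#–C# = F#, G#–B–D#–F# = G#m7 and C#–E#–G# = C# all belong to that set. E–G#–B–D doesn't fit — on degree 7 F# major would have E#dim (vii°). E7 is the degree-7 chord of F# minor, so it is the borrowed bVII7.

bVII7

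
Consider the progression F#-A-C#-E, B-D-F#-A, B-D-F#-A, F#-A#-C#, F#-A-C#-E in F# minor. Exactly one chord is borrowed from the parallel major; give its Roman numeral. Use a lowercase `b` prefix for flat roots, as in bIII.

I

In F# minor (with V from harmonic minor) the diatonic chords are F#m, G#dim, A, Bm, C#, D, E. F#–A–C#–E = F#m7 and B–D–F#–A = Bm7 are both diatonic. But F#–A#–C# is foreign: the diatonic i on degree 1 is F#m, whereas F# comes from F# major. It is labeled I.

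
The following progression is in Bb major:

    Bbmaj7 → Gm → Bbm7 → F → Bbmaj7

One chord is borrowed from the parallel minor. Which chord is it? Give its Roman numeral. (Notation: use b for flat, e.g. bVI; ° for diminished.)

i7

In Bb major the diatonic chords are Bb, Cm, Dm, Eb, F, Gm, Adim. Bbmaj7, Gm and F are all diatonic. Bbm7 (Bb–Db–F–Ab) doesn't fit — on degree 1 Bb major would have Bb (I). Bbm7 is the degree-1 chord of Bb minor, so it is the borrowed i7.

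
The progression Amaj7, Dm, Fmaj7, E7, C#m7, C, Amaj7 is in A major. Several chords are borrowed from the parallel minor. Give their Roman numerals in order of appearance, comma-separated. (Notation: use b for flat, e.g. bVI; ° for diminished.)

iv, bVImaj7, bIII

A major has the diatonic set A, Bm, C#m, D, E, F#m, G#dim. Of the given chords, Amaj7, E7 and C#m7 are diatonic. Dm (D–F–A) is not: scale degree 4 in A major carries D (IV). In A minor the chord on that degree is Dm, so here it functions as iv, borrowed from the parallel minor. Fmaj7 (F–A–C–E) is not: scale degree 6 in A major carries F#m (vi). In A minor the chord on that degree is Fmaj7, so here it functions as bVImaj7, borrowed from the parallel minor. C (C–E–G) is not: scale degree 3 in A major carries C#m (iii). In A minor the chord on that degree is C, so here it functions as bIII, borrowed from the parallel minor.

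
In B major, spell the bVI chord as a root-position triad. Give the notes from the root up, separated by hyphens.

Scale degree 6 in B major is G#. bVI uses the lowered form, G, taken from B minor. In B minor the chord on G is G–B–D.

G-B-D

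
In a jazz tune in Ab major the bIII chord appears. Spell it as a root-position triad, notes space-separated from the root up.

Cb Eb Gb

The root of bIII is the lowered 3rd degree: C becomes Cb. In Ab minor the chord on Cb is Cb–Eb–Gb.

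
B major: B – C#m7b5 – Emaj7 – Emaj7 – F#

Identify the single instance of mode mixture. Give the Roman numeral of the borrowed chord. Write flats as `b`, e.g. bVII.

iiø7

B major has the diatonic set B, C#m, D#m, E, F#, G#m, A#dim. B, Emaj7 and F# are all diatonic. But C#m7b5 (C#–E–G–B) is foreign: the diatonic ii on degree 2 is C#m, whereas C#m7b5 comes from B minor. It is labeled iiø7.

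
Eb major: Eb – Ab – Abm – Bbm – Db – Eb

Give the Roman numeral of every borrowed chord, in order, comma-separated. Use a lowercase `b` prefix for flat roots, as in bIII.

The diatonic triads in Eb major are Eb, Fm, Gm, Ab, Bb, Cm, Ddim. Of the given chords, Eb and Ab are diatonic. But Abm (Ab–Cb–Eb) is foreign: the diatonic IV on degree 4 is Ab, whereas Abm comes from Eb minor. It is labeled iv. Bbm (Bb–Db–F) is not: scale degree 5 in Eb major carries Bb (V). In Eb minor the chord on that degree is Bbm, so here it functions as v, borrowed from the parallel minor. Db (Db–F–Ab) is not: scale degree 7 in Eb major carries Ddim (vii°). In Eb minor the chord on that degree is Db, so here it functions as bVII, borrowed from the parallel minor.

iv, v, bVII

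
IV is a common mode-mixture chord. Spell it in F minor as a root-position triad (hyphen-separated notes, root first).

Bb-D-F

The root, Bb, is scale degree 4 — the same note in F minor and F major; only the chord quality changes. Building the major chord from the parallel major on Bb: Bb–D–F.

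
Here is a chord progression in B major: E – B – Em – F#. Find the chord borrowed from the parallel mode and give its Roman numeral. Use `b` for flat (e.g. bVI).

In B major the diatonic chords are B, C#m, D#m, E, F#, G#m, A#dim. E, B and F# all belong to that set. Em (E–G–B) is not: scale degree 4 in B major carries E (IV). In B minor the chord on that degree is Em, so here it functions as iv, borrowed from the parallel minor.

iv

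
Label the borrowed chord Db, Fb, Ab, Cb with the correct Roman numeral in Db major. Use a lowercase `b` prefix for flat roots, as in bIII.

The root Db is the diatonic 1st degree of Db major; the borrowing shows in the chord quality. Diatonically Db major has Db (I) on that degree; Db–Fb–Ab–Cb is instead the minor-seventh chord native to Db minor, so it takes the label i7.

i7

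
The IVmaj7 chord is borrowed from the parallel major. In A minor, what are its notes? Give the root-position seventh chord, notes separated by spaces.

D F# A C#

IVmaj7 is built on scale degree 4, which is D in both A minor and its parallel. In A major the chord on D is D–F#–A–C#.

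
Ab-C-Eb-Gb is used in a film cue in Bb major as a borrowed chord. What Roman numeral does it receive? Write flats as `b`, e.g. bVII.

bVII7

Ab is the lowered form of scale degree 7 in Bb major (the diatonic degree 7 is A). The diatonic chord on degree 7 would be Adim (vii°), but Ab–C–Eb–Gb is the dominant-seventh chord from Bb minor. As a borrowed chord it is labeled bVII7.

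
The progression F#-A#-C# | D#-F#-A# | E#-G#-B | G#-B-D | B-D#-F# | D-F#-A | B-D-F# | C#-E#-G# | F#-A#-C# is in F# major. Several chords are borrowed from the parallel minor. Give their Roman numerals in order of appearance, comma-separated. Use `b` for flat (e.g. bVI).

ii°, bVI, iv

The diatonic triads in F# major are F#, G#m, A#m, B, C#, D#m, E#dim. F#–A#–C# = F#, D#–F#–A# = D#m, E#–G#–B = E#dim, B–D#–F# = B and C#–E#–G# = C# are all diatonic. G#–B–D doesn't fit — on degree 2 F# major would have G#m (ii). G#dim is the degree-2 chord of F# minor, so it is the borrowed ii°. D–F#–A is not: scale degree 6 in F# major carries D#m (vi). In F# minor the chord on that degree is D, so here it functions as bVI, borrowed from the parallel minor. B–D–F# doesn't fit — on degree 4 F# major would have B (IV). Bm is the degree-4 chord of F# minor, so it is the borrowed iv.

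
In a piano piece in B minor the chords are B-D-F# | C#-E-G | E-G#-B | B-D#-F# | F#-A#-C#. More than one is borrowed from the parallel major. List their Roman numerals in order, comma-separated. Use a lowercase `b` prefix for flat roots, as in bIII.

In B minor (with V from harmonic minor) the diatonic chords are Bm, C#dim, D, Em, F#, G, A. B–D–F# = Bm, C#–E–G = C#dim and F#–A#–C# = F# all belong to that set. E–G#–B doesn't fit — on degree 4 B minor would have Em (iv). E is the degree-4 chord of B major, so it is the borrowed IV. But B–D#–F# is foreign: the diatonic i on degree 1 is Bm, whereas B comes from B major. It is labeled I.

IV, I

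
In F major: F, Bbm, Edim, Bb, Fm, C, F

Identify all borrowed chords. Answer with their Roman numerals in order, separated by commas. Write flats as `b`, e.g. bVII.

In F major the diatonic chords are F, Gm, Am, Bb, C, Dm, Edim. F, Edim, Bb and C all belong to that set. Bbm (Bb–Db–F) is not: scale degree 4 in F major carries Bb (IV). In F minor the chord on that degree is Bbm, so here it functions as iv, borrowed from the parallel minor. Fm (F–Ab–C) is not: scale degree 1 in F major carries F (I). In F minor the chord on that degree is Fm, so here it functions as i, borrowed from the parallel minor.

iv, i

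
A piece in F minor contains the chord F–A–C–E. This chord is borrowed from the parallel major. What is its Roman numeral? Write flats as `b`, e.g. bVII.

Imaj7

F is scale degree 1 in F minor. Diatonically F minor has Fm (i) on that degree; F–A–C–E is instead the major-seventh chord native to F major, so it takes the label Imaj7.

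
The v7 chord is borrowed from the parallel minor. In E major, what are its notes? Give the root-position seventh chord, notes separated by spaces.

v7 is built on scale degree 5, which is B in both E major and its parallel. Building the minor-seventh chord from the parallel minor on B: B–D–F#–A.

B D F# A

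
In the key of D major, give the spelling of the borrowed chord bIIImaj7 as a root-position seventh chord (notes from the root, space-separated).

bIIImaj7 is built on the lowered scale degree 3. In D major degree 3 is F#; lowered it becomes F. Building the major-seventh chord from the parallel minor on F: F–A–C–E.

F A C E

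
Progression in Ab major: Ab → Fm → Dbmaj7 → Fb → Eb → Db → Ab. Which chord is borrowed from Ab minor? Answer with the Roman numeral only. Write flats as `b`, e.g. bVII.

bVI

Ab major has the diatonic set Ab, Bbm, Cm, Db, Eb, Fm, Gdim. Ab, Fm, Dbmaj7, Eb and Db all belong to that set. But Fb (Fb–Ab–Cb) is foreign: the diatonic vi on degree 6 is Fm, whereas Fb comes from Ab minor. It is labeled bVI.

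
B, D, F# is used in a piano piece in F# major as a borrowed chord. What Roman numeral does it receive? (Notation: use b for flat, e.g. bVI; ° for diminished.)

iv

B is scale degree 4 in F# major. The diatonic chord on degree 4 would be B (IV), but B–D–F# is the minor chord from F# minor. As a borrowed chord it is labeled iv.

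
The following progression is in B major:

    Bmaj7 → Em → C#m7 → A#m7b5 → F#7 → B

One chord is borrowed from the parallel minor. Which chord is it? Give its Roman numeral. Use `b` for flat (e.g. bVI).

iv

In B major the diatonic chords are B, C#m, D#m, E, F#, G#m, A#dim. Bmaj7, C#m7, A#m7b5, F#7 and B are all diatonic. Em (E–G–B) is not: scale degree 4 in B major carries E (IV). In B minor the chord on that degree is Em, so here it functions as iv, borrowed from the parallel minor.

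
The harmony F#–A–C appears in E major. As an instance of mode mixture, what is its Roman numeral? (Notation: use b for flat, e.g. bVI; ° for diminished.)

F# is scale degree 2 in E major. Diatonically E major has F#m (ii) on that degree; F#–A–C is instead the diminished chord native to E minor, so it takes the label ii°.

ii°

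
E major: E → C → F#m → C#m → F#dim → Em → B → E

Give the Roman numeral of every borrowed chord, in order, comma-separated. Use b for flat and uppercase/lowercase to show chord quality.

bVI, ii°, i

The diatonic triads in E major are E, F#m, G#m, A, B, C#m, D#dim. E, F#m, C#m and B all belong to that set. C (C–E–G) is not: scale degree 6 in E major carries C#m (vi). In E minor the chord on that degree is C, so here it functions as bVI, borrowed from the parallel minor. F#dim (F#–A–C) doesn't fit — on degree 2 E major would have F#m (ii). F#dim is the degree-2 chord of E minor, so it is the borrowed ii°. But Em (E–G–B) is foreign: the diatonic I on degree 1 is E, whereas Em comes from E minor. It is labeled i.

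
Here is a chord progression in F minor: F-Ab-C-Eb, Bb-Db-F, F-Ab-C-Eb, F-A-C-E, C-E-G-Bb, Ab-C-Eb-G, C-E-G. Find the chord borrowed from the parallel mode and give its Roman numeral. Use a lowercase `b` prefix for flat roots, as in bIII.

Imaj7

The diatonic triads in F minor (with V from harmonic minor) are Fm, Gdim, Ab, Bbm, C, Db, Eb. Of the given chords, F–Ab–C–Eb = Fm7, Bb–Db–F = Bbm, C–E–G–Bb = C7, Ab–C–Eb–G = Abmaj7 and C–E–G = C are diatonic. F–A–C–E is not: scale degree 1 in F minor carries Fm (i). In F major the chord on that degree is Fmaj7, so here it functions as Imaj7, borrowed from the parallel major.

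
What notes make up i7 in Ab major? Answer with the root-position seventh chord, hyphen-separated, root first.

Ab-Cb-Eb-Gb

The root, Ab, is scale degree 1 — the same note in Ab major and Ab minor; only the chord quality changes. In Ab minor the chord on Ab is Ab–Cb–Eb–Gb.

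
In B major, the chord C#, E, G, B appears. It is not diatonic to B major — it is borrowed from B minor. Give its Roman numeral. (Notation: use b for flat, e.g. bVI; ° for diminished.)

iiø7

The root C# is the diatonic 2nd degree of B major; the borrowing shows in the chord quality. C#–E–G–B is a half-diminished-seventh chord — the form found in B minor, not the diatonic ii (C#m). Borrowed into B major it is written iiø7.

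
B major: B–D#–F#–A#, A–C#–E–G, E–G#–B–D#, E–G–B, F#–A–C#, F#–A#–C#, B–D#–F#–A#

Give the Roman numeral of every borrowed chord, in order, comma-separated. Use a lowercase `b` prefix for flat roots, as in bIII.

bVII7, iv, v

B major has the diatonic set B, C#m, D#m, E, F#, G#m, A#dim. B–D#–F#–A# = Bmaj7, E–G#–B–D# = Emaj7 and F#–A#–C# = F# all belong to that set. A–C#–E–G is not: scale degree 7 in B major carries A#dim (vii°). In B minor the chord on that degree is A7, so here it functions as bVII7, borrowed from the parallel minor. E–G–B doesn't fit — on degree 4 B major would have E (IV). Em is the degree-4 chord of B minor, so it is the borrowed iv. F#–A–C# doesn't fit — on degree 5 B major would have F# (V). F#m is the degree-5 chord of B minor, so it is the borrowed v.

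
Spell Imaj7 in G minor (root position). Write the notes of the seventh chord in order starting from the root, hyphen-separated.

G-B-D-F#

The root, G, is scale degree 1 — the same note in G minor and G major; only the chord quality changes. In G major the chord on G is G–B–D–F#.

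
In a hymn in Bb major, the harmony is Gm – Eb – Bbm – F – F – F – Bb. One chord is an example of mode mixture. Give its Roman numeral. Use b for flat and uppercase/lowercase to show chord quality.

In Bb major the diatonic chords are Bb, Cm, Dm, Eb, F, Gm, Adim. Of the given chords, Gm, Eb, F and Bb are diatonic. But Bbm (Bb–Db–F) is foreign: the diatonic I on degree 1 is Bb, whereas Bbm comes from Bb minor. It is labeled i.

i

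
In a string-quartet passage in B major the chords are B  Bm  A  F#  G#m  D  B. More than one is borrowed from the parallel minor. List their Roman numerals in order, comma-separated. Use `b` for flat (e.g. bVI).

The diatonic triads in B major are B, C#m, D#m, E, F#, G#m, A#dim. B, F# and G#m all belong to that set. But Bm (B–D–F#) is foreign: the diatonic I on degree 1 is B, whereas Bm comes from B minor. It is labeled i. A (A–C#–E) doesn't fit — on degree 7 B major would have A#dim (vii°). A is the degree-7 chord of B minor, so it is the borrowed bVII. D (D–F#–A) is not: scale degree 3 in B major carries D#m (iii). In B minor the chord on that degree is D, so here it functions as bIII, borrowed from the parallel minor.

i, bVII, bIII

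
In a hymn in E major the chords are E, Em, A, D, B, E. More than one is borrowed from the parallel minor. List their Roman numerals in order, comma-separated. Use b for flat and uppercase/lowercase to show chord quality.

E major has the diatonic set E, F#m, G#m, A, B, C#m, D#dim. E, A and B are all diatonic. Em (E–G–B) doesn't fit — on degree 1 E major would have E (I). Em is the degree-1 chord of E minor, so it is the borrowed i. D (D–F#–A) doesn't fit — on degree 7 E major would have D#dim (vii°). D is the degree-7 chord of E minor, so it is the borrowed bVII.

i, bVII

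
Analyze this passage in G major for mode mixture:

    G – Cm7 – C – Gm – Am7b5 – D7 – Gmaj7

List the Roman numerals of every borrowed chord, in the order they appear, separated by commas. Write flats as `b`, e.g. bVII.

G major has the diatonic set G, Am, Bm, C, D, Em, F#dim. Of the given chords, G, C, D7 and Gmaj7 are diatonic. Cm7 (C–Eb–G–Bb) doesn't fit — on degree 4 G major would have C (IV). Cm7 is the degree-4 chord of G minor, so it is the borrowed iv7. Gm (G–Bb–D) is not: scale degree 1 in G major carries G (I). In G minor the chord on that degree is Gm, so here it functions as i, borrowed from the parallel minor. Am7b5 (A–C–Eb–G) doesn't fit — on degree 2 G major would have Am (ii). Am7b5 is the degree-2 chord of G minor, so it is the borrowed iiø7.

iv7, i, iiø7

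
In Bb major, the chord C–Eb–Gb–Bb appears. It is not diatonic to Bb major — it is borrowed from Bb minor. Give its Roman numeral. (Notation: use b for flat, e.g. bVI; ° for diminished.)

C is scale degree 2 in Bb major. C–Eb–Gb–Bb is a half-diminished-seventh chord — the form found in Bb minor, not the diatonic ii (Cm). Borrowed into Bb major it is written iiø7.

iiø7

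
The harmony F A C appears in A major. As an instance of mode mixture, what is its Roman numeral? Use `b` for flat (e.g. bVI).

In A major scale degree 6 is F#; F is its lowered form, from A minor. F–A–C is a major chord — the form found in A minor, not the diatonic vi (F#m). Borrowed into A major it is written bVI.

bVI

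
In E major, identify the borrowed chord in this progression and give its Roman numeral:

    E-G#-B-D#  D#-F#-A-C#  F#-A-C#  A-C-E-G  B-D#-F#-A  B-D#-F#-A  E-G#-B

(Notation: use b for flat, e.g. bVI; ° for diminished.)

The diatonic triads in E major are E, F#m, G#m, A, B, C#m, D#dim. Of the given chords, E–G#–B–D# = Emaj7, D#–F#–A–C# = D#m7b5, F#–A–C# = F#m, B–D#–F#–A = B7 and E–G#–B = E are diatonic. A–C–E–G is not: scale degree 4 in E major carries A (IV). In E minor the chord on that degree is Am7, so here it functions as iv7, borrowed from the parallel minor.

iv7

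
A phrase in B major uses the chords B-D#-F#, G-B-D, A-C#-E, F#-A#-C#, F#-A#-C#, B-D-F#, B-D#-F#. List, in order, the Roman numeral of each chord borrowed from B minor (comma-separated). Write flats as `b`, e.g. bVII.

The diatonic triads in B major are B, C#m, D#m, E, F#, G#m, A#dim. B–D#–F# = B and F#–A#–C# = F# both belong to that set. G–B–D doesn't fit — on degree 6 B major would have G#m (vi). G is the degree-6 chord of B minor, so it is the borrowed bVI. A–C#–E doesn't fit — on degree 7 B major would have A#dim (vii°). A is the degree-7 chord of B minor, so it is the borrowed bVII. B–D–F# is not: scale degree 1 in B major carries B (I). In B minor the chord on that degree is Bm, so here it functions as i, borrowed from the parallel minor.

bVI, bVII, i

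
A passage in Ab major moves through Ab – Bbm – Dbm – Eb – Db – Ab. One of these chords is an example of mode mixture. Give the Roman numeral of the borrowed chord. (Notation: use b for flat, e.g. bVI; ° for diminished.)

The diatonic triads in Ab major are Ab, Bbm, Cm, Db, Eb, Fm, Gdim. Ab, Bbm, Eb and Db all belong to that set. Dbm (Db–Fb–Ab) is not: scale degree 4 in Ab major carries Db (IV). In Ab minor the chord on that degree is Dbm, so here it functions as iv, borrowed from the parallel minor.

iv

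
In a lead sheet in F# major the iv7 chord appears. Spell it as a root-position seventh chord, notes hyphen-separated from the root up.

B-D-F#-A

iv7 is built on scale degree 4, which is B in both F# major and its parallel. Stacking thirds in F# minor on B gives B–D–F#–A.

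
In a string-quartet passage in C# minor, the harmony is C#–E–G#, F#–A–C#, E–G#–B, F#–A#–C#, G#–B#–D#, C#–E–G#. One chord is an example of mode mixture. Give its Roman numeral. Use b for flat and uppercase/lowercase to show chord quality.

The diatonic triads in C# minor (with V from harmonic minor) are C#m, D#dim, E, F#m, G#, A, B. C#–E–G# = C#m, F#–A–C# = F#m, E–G#–B = E and G#–B#–D# = G# all belong to that set. But F#–A#–C# is foreign: the diatonic iv on degree 4 is F#m, whereas F# comes from C# major. It is labeled IV.

IV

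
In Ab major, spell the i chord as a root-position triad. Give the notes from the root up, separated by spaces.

The root, Ab, is scale degree 1 — the same note in Ab major and Ab minor; only the chord quality changes. Building the minor chord from the parallel minor on Ab: Ab–Cb–Eb.

Ab Cb Eb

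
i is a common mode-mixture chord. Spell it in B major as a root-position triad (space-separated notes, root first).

i is built on scale degree 1, which is B in both B major and its parallel. In B minor the chord on B is B–D–F#.

B D F#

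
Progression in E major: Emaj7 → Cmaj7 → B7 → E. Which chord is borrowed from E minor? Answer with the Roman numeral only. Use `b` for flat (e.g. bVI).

bVImaj7

The diatonic triads in E major are E, F#m, G#m, A, B, C#m, D#dim. Emaj7, B7 and E are all diatonic. Cmaj7 (C–E–G–B) is not: scale degree 6 in E major carries C#m (vi). In E minor the chord on that degree is Cmaj7, so here it functions as bVImaj7, borrowed from the parallel minor.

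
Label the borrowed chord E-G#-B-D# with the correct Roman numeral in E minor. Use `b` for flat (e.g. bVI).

The root E is the diatonic 1st degree of E minor; the borrowing shows in the chord quality. The diatonic chord on degree 1 would be Em (i), but E–G#–B–D# is the major-seventh chord from E major. As a borrowed chord it is labeled Imaj7.

Imaj7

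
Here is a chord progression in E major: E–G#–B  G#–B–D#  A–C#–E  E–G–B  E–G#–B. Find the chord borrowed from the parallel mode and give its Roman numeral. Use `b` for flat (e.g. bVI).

i

The diatonic triads in E major are E, F#m, G#m, A, B, C#m, D#dim. Of the given chords, E–G#–B = E, G#–B–D# = G#m and A–C#–E = A are diatonic. E–G–B doesn't fit — on degree 1 E major would have E (I). Em is the degree-1 chord of E minor, so it is the borrowed i.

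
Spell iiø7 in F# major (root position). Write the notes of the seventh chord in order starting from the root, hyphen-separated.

iiø7 is built on scale degree 2, which is G# in both F# major and its parallel. Stacking thirds in F# minor on G# gives G#–B–D–F#.

G#-B-D-F#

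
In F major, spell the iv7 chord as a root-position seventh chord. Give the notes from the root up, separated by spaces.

iv7 is built on scale degree 4, which is Bb in both F major and its parallel. Stacking thirds in F minor on Bb gives Bb–Db–F–Ab.

Bb Db F Ab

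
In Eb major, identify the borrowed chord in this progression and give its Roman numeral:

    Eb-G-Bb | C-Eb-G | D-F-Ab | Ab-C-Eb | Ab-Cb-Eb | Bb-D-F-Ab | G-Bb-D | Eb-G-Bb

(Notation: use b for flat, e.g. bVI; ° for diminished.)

In Eb major the diatonic chords are Eb, Fm, Gm, Ab, Bb, Cm, Ddim. Of the given chords, Eb–G–Bb = Eb, C–Eb–G = Cm, D–F–Ab = Ddim, Ab–C–Eb = Ab, Bb–D–F–Ab = Bb7 and G–Bb–D = Gm are diatonic. But Ab–Cb–Eb is foreign: the diatonic IV on degree 4 is Ab, whereas Abm comes from Eb minor. It is labeled iv.

iv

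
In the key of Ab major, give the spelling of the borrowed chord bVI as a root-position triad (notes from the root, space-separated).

The root of bVI is the lowered 6th degree: F becomes Fb. Building the major chord from the parallel minor on Fb: Fb–Ab–Cb.

Fb Ab Cb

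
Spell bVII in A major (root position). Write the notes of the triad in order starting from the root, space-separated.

G B D

The root of bVII is the lowered 7th degree: G# becomes G. In A minor the chord on G is G–B–D.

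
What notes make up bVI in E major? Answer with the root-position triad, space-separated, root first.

C E G

bVI is built on the lowered scale degree 6. In E major degree 6 is C#; lowered it becomes C. Stacking thirds in E minor on C gives C–E–G.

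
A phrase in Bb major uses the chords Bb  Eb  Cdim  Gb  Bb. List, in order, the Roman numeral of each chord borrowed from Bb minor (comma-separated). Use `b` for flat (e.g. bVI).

Bb major has the diatonic set Bb, Cm, Dm, Eb, F, Gm, Adim. Of the given chords, Bb and Eb are diatonic. Cdim (C–Eb–Gb) is not: scale degree 2 in Bb major carries Cm (ii). In Bb minor the chord on that degree is Cdim, so here it functions as ii°, borrowed from the parallel minor. Gb (Gb–Bb–Db) doesn't fit — on degree 6 Bb major would have Gm (vi). Gb is the degree-6 chord of Bb minor, so it is the borrowed bVI.

ii°, bVI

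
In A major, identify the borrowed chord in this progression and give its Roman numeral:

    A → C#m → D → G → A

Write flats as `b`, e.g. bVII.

A major has the diatonic set A, Bm, C#m, D, E, F#m, G#dim. A, C#m and D are all diatonic. But G (G–B–D) is foreign: the diatonic vii° on degree 7 is G#dim, whereas G comes from A minor. It is labeled bVII.

bVII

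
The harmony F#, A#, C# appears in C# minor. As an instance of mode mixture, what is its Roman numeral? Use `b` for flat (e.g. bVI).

IV

F# is scale degree 4 in C# minor. Diatonically C# minor has F#m (iv) on that degree; F#–A#–C# is instead the major chord native to C# major, so it takes the label IV.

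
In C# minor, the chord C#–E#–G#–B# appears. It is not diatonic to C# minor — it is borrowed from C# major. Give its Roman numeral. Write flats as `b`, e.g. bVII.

The root C# is the diatonic 1st degree of C# minor; the borrowing shows in the chord quality. Diatonically C# minor has C#m (i) on that degree; C#–E#–G#–B# is instead the major-seventh chord native to C# major, so it takes the label Imaj7.

Imaj7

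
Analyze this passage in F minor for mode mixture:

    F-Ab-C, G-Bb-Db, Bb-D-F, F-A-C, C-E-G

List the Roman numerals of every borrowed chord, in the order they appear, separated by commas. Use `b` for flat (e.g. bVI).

IV, I

In F minor (with V from harmonic minor) the diatonic chords are Fm, Gdim, Ab, Bbm, C, Db, Eb. Of the given chords, F–Ab–C = Fm, G–Bb–Db = Gdim and C–E–G = C are diatonic. But Bb–D–F is foreign: the diatonic iv on degree 4 is Bbm, whereas Bb comes from F major. It is labeled IV. F–A–C is not: scale degree 1 in F minor carries Fm (i). In F major the chord on that degree is F, so here it functions as I, borrowed from the parallel major.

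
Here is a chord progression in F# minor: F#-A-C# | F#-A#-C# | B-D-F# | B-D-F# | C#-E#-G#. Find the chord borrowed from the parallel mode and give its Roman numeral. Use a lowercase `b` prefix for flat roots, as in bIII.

I

The diatonic triads in F# minor (with V from harmonic minor) are F#m, G#dim, A, Bm, C#, D, E. Of the given chords, F#–A–C# = F#m, B–D–F# = Bm and C#–E#–G# = C# are diatonic. But F#–A#–C# is foreign: the diatonic i on degree 1 is F#m, whereas F# comes from F# major. It is labeled I.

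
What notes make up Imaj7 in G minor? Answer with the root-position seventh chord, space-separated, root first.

Imaj7 is built on scale degree 1, which is G in both G minor and its parallel. Building the major-seventh chord from the parallel major on G: G–B–D–F#.

G B D F#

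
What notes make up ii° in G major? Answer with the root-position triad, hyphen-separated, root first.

A-C-Eb

ii° is built on scale degree 2, which is A in both G major and its parallel. Stacking thirds in G minor on A gives A–C–Eb.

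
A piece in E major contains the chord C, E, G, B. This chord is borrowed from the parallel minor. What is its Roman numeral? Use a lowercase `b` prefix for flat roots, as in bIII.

C is the lowered form of scale degree 6 in E major (the diatonic degree 6 is C#). The diatonic chord on degree 6 would be C#m (vi), but C–E–G–B is the major-seventh chord from E minor. As a borrowed chord it is labeled bVImaj7.

bVImaj7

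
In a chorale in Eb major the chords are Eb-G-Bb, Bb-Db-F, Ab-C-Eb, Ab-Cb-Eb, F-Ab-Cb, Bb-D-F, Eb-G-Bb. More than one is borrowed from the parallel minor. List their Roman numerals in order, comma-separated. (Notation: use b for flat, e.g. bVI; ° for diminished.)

In Eb major the diatonic chords are Eb, Fm, Gm, Ab, Bb, Cm, Ddim. Eb–G–Bb = Eb, Ab–C–Eb = Ab and Bb–D–F = Bb are all diatonic. Bb–Db–F doesn't fit — on degree 5 Eb major would have Bb (V). Bbm is the degree-5 chord of Eb minor, so it is the borrowed v. Ab–Cb–Eb doesn't fit — on degree 4 Eb major would have Ab (IV). Abm is the degree-4 chord of Eb minor, so it is the borrowed iv. But F–Ab–Cb is foreign: the diatonic ii on degree 2 is Fm, whereas Fdim comes from Eb minor. It is labeled ii°.

v, iv, ii°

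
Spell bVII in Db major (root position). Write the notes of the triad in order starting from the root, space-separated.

Scale degree 7 in Db major is C. bVII uses the lowered form, Cb, taken from Db minor. Stacking thirds in Db minor on Cb gives Cb–Eb–Gb.

Cb Eb Gb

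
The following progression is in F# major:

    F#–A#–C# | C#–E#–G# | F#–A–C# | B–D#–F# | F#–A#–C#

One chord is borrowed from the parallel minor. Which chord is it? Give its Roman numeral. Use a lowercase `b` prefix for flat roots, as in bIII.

The diatonic triads in F# major are F#, G#m, A#m, B, C#, D#m, E#dim. Of the given chords, F#–A#–C# = F#, C#–E#–G# = C# and B–D#–F# = B are diatonic. F#–A–C# doesn't fit — on degree 1 F# major would have F# (I). F#m is the degree-1 chord of F# minor, so it is the borrowed i.

i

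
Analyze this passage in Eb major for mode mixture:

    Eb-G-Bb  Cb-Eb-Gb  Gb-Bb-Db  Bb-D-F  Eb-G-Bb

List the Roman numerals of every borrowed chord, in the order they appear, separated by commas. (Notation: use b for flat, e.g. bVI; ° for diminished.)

bVI, bIII

The diatonic triads in Eb major are Eb, Fm, Gm, Ab, Bb, Cm, Ddim. Of the given chords, Eb–G–Bb = Eb and Bb–D–F = Bb are diatonic. But Cb–Eb–Gb is foreign: the diatonic vi on degree 6 is Cm, whereas Cb comes from Eb minor. It is labeled bVI. Gb–Bb–Db doesn't fit — on degree 3 Eb major would have Gm (iii). Gb is the degree-3 chord of Eb minor, so it is the borrowed bIII.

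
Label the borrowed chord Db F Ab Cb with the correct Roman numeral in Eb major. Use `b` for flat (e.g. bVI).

In Eb major scale degree 7 is D; Db is its lowered form, from Eb minor. Db–F–Ab–Cb is a dominant-seventh chord — the form found in Eb minor, not the diatonic vii° (Ddim). Borrowed into Eb major it is written bVII7.

bVII7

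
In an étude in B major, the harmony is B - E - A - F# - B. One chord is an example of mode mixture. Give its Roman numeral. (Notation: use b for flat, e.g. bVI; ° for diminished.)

bVII

In B major the diatonic chords are B, C#m, D#m, E, F#, G#m, A#dim. B, E and F# are all diatonic. A (A–C#–E) doesn't fit — on degree 7 B major would have A#dim (vii°). A is the degree-7 chord of B minor, so it is the borrowed bVII.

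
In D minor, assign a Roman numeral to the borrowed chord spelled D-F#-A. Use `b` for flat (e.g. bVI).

I

The root D is the diatonic 1st degree of D minor; the borrowing shows in the chord quality. D–F#–A is a major chord — the form found in D major, not the diatonic i (Dm). Borrowed into D minor it is written I.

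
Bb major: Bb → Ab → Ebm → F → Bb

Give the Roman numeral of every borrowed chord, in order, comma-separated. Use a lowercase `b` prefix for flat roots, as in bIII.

bVII, iv

The diatonic triads in Bb major are Bb, Cm, Dm, Eb, F, Gm, Adim. Bb and F both belong to that set. But Ab (Ab–C–Eb) is foreign: the diatonic vii° on degree 7 is Adim, whereas Ab comes from Bb minor. It is labeled bVII. But Ebm (Eb–Gb–Bb) is foreign: the diatonic IV on degree 4 is Eb, whereas Ebm comes from Bb minor. It is labeled iv.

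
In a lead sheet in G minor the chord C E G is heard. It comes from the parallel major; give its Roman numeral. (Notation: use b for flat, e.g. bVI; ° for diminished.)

C is scale degree 4 in G minor. C–E–G is a major chord — the form found in G major, not the diatonic iv (Cm). Borrowed into G minor it is written IV.

IV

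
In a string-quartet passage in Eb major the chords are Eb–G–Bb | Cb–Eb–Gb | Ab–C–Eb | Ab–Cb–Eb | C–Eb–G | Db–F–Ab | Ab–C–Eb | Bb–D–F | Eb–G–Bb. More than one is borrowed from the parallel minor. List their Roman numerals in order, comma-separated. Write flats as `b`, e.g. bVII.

Eb major has the diatonic set Eb, Fm, Gm, Ab, Bb, Cm, Ddim. Eb–G–Bb = Eb, Ab–C–Eb = Ab, C–Eb–G = Cm and Bb–D–F = Bb all belong to that set. But Cb–Eb–Gb is foreign: the diatonic vi on degree 6 is Cm, whereas Cb comes from Eb minor. It is labeled bVI. Ab–Cb–Eb doesn't fit — on degree 4 Eb major would have Ab (IV). Abm is the degree-4 chord of Eb minor, so it is the borrowed iv. Db–F–Ab is not: scale degree 7 in Eb major carries Ddim (vii°). In Eb minor the chord on that degree is Db, so here it functions as bVII, borrowed from the parallel minor.

bVI, iv, bVII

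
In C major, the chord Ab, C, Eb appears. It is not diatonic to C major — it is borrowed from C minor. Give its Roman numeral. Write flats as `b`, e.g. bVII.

bVI

Ab is the lowered form of scale degree 6 in C major (the diatonic degree 6 is A). Diatonically C major has Am (vi) on that degree; Ab–C–Eb is instead the major chord native to C minor, so it takes the label bVI.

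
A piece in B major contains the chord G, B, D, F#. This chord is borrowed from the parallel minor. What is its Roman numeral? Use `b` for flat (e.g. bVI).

The root G is the lowered 6th scale degree — diatonically B major has G# there. Diatonically B major has G#m (vi) on that degree; G–B–D–F# is instead the major-seventh chord native to B minor, so it takes the label bVImaj7.

bVImaj7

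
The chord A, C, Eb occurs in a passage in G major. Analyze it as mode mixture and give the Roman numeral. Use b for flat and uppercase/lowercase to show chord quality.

ii°

The root A is the diatonic 2nd degree of G major; the borrowing shows in the chord quality. Diatonically G major has Am (ii) on that degree; A–C–Eb is instead the diminished chord native to G minor, so it takes the label ii°.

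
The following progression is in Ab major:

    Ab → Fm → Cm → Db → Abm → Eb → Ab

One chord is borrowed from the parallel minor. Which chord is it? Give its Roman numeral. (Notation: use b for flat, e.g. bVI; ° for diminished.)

In Ab major the diatonic chords are Ab, Bbm, Cm, Db, Eb, Fm, Gdim. Ab, Fm, Cm, Db and Eb are all diatonic. But Abm (Ab–Cb–Eb) is foreign: the diatonic I on degree 1 is Ab, whereas Abm comes from Ab minor. It is labeled i.

i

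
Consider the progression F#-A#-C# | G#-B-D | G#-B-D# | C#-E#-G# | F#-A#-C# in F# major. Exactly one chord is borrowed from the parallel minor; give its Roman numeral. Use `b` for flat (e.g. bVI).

In F# major the diatonic chords are F#, G#m, A#m, B, C#, D#m, E#dim. F#–A#–C# = F#, G#–B–D# = G#m and C#–E#–G# = C# all belong to that set. G#–B–D doesn't fit — on degree 2 F# major would have G#m (ii). G#dim is the degree-2 chord of F# minor, so it is the borrowed ii°.

ii°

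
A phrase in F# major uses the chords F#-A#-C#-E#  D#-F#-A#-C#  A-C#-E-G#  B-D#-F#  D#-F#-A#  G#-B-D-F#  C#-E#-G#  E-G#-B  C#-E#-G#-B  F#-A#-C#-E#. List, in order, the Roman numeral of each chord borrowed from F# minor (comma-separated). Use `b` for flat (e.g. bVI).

bIIImaj7, iiø7, bVII

In F# major the diatonic chords are F#, G#m, A#m, B, C#, D#m, E#dim. Of the given chords, F#–A#–C#–E# = F#maj7, D#–F#–A#–C# = D#m7, B–D#–F# = B, D#–F#–A# = D#m, C#–E#–G# = C# and C#–E#–G#–B = C#7 are diatonic. A–C#–E–G# doesn't fit — on degree 3 F# major would have A#m (iii). Amaj7 is the degree-3 chord of F# minor, so it is the borrowed bIIImaj7. But G#–B–D–F# is foreign: the diatonic ii on degree 2 is G#m, whereas G#m7b5 comes from F# minor. It is labeled iiø7. E–G#–B is not: scale degree 7 in F# major carries E#dim (vii°). In F# minor the chord on that degree is E, so here it functions as bVII, borrowed from the parallel minor.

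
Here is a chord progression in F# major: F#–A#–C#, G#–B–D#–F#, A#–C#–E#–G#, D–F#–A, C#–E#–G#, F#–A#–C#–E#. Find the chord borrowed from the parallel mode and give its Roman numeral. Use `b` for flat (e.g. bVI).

F# major has the diatonic set F#, G#m, A#m, B, C#, D#m, E#dim. F#–A#–C# = F#, G#–B–D#–F# = G#m7, A#–C#–E#–G# = A#m7, C#–E#–G# = C# and F#–A#–C#–E# = F#maj7 are all diatonic. D–F#–A is not: scale degree 6 in F# major carries D#m (vi). In F# minor the chord on that degree is D, so here it functions as bVI, borrowed from the parallel minor.

bVI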